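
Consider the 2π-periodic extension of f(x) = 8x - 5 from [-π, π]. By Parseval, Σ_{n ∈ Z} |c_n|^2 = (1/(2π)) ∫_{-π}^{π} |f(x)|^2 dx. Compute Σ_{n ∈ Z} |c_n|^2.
Σ |c_n|^2 = 64π^2/3 + 25

Expand and integrate term by term over [-π, π]:
  ∫ (8x)^2 dx = 64·(2π^3/3); ∫ 2·8·(-5)·x dx = 0 (odd integrand); ∫ (-5)^2 dx = 25·2π.
So (1/(2π)) ∫_{-π}^{π} (8x - 5)^2 dx = 64π^2/3 + 25 = 64π^2/3 + 25.
Parseval ⇒ Σ |c_n|^2 = 64π^2/3 + 25.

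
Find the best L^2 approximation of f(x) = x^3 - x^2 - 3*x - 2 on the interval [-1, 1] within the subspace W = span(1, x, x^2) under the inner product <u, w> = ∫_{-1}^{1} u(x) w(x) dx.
g(x) = -x^2 - 12*x/5 - 2

The best approximation g ∈ W is the orthogonal projection of f onto W. Writing g = a_0 + a_1 x + a_2 x^2, the coefficients solve the normal equations G · a = b where
  G_{ij} = <φ_i, φ_j> and b_i = <f, φ_i>, with φ_0 = 1, φ_1 = x, φ_2 = x^2.
G =
  [2, 0, 2/3]
  [0, 2/3, 0]
  [2/3, 0, 2/5],
b = (-14/3, -8/5, -26/15).
Solving gives a_0 = -2, a_1 = -12/5, a_2 = -1, so
  g(x) = -x^2 - 12*x/5 - 2.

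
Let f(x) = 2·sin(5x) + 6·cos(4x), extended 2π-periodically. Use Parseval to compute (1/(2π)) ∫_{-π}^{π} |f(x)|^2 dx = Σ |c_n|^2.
Σ |c_n|^2 = 20

Expand |f|^2 and use orthogonality of {sin(nx), cos(mx)} on [-π, π]:
  ∫_{-π}^{π} sin(nx)^2 dx = π, ∫ cos(mx)^2 dx = π, and cross terms integrate to 0.
So ∫_{-π}^{π} f(x)^2 dx = 2^2 · π + 6^2 · π = (4 + 36)π.
Divide by 2π: (4 + 36)/2 = 20.
By Parseval, this equals Σ |c_n|^2.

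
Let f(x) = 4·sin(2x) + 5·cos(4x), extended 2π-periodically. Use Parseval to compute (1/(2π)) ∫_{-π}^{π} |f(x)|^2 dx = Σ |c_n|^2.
Σ |c_n|^2 = 41/2

Expand |f|^2 and use orthogonality of {sin(nx), cos(mx)} on [-π, π]:
  ∫_{-π}^{π} sin(nx)^2 dx = π, ∫ cos(mx)^2 dx = π, and cross terms integrate to 0.
So ∫_{-π}^{π} f(x)^2 dx = 4^2 · π + 5^2 · π = (16 + 25)π.
Divide by 2π: (16 + 25)/2 = 41/2.
By Parseval, this equals Σ |c_n|^2.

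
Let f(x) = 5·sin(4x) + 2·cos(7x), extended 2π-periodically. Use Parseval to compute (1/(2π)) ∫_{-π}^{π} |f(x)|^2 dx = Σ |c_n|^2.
Σ |c_n|^2 = 29/2

Expand |f|^2 and use orthogonality of {sin(nx), cos(mx)} on [-π, π]:
  ∫_{-π}^{π} sin(nx)^2 dx = π, ∫ cos(mx)^2 dx = π, and cross terms integrate to 0.
So ∫_{-π}^{π} f(x)^2 dx = 5^2 · π + 2^2 · π = (25 + 4)π.
Divide by 2π: (25 + 4)/2 = 29/2.
By Parseval, this equals Σ |c_n|^2.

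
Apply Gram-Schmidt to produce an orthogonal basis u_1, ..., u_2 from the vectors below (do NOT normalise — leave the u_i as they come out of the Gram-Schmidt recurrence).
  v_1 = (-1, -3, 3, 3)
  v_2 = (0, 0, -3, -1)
Orthogonal basis:
  u_1 = (-1, -3, 3, 3)
  u_2 = (-3/7, -9/7, -12/7, 2/7)

Apply the Gram-Schmidt recurrence
  u_1 = v_1
  u_i = v_i − Σ_{j<i} ((v_i · u_j) / (u_j · u_j)) · u_j.

Step by step this gives:
  u_1 = (-1, -3, 3, 3)
  u_2 = (-3/7, -9/7, -12/7, 2/7)

Orthogonality check:
  u_2 · u_1 = 0 (should be 0)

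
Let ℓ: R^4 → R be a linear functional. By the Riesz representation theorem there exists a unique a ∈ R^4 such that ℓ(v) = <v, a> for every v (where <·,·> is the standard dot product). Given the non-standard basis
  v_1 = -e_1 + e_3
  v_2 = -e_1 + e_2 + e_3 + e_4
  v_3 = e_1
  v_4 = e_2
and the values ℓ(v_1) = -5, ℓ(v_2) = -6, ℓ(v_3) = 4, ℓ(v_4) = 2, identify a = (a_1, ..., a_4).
a = (4, 2, -1, -3)

Write a = (a_1, ..., a_4) in the standard basis. For each basis vector v_i, ℓ(v_i) = <v_i, a> is a linear equation in the a_j's. Collect the n equations into a matrix system V a = ℓ, where row i of V is v_i (expressed in the standard basis). Since V is invertible (lower-triangular with 1s on the diagonal, up to permutation), solve by back-substitution:
  V =
[[-1, 0, 1, 0],
 [-1, 1, 1, 1],
 [1, 0, 0, 0],
 [0, 1, 0, 0]]
  V a = (-5, -6, 4, 2)
Solving gives a = (4, 2, -1, -3).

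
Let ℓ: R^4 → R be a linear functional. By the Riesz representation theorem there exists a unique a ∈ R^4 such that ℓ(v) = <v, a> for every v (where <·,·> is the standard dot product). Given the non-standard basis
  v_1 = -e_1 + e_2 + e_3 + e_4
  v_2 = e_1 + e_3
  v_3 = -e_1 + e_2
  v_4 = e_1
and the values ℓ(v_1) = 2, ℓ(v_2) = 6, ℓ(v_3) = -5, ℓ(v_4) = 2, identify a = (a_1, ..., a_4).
a = (2, -3, 4, 3)

Write a = (a_1, ..., a_4) in the standard basis. For each basis vector v_i, ℓ(v_i) = <v_i, a> is a linear equation in the a_j's. Collect the n equations into a matrix system V a = ℓ, where row i of V is v_i (expressed in the standard basis). Since V is invertible (lower-triangular with 1s on the diagonal, up to permutation), solve by back-substitution:
  V =
[[-1, 1, 1, 1],
 [1, 0, 1, 0],
 [-1, 1, 0, 0],
 [1, 0, 0, 0]]
  V a = (2, 6, -5, 2)
Solving gives a = (2, -3, 4, 3).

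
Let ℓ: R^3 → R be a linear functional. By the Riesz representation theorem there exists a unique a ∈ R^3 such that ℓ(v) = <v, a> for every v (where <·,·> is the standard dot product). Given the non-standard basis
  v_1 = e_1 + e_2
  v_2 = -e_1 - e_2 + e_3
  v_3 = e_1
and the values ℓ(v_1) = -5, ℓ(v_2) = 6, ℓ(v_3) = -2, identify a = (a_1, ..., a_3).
a = (-2, -3, 1)

Write a = (a_1, ..., a_3) in the standard basis. For each basis vector v_i, ℓ(v_i) = <v_i, a> is a linear equation in the a_j's. Collect the n equations into a matrix system V a = ℓ, where row i of V is v_i (expressed in the standard basis). Since V is invertible (lower-triangular with 1s on the diagonal, up to permutation), solve by back-substitution:
  V =
[[1, 1, 0],
 [-1, -1, 1],
 [1, 0, 0]]
  V a = (-5, 6, -2)
Solving gives a = (-2, -3, 1).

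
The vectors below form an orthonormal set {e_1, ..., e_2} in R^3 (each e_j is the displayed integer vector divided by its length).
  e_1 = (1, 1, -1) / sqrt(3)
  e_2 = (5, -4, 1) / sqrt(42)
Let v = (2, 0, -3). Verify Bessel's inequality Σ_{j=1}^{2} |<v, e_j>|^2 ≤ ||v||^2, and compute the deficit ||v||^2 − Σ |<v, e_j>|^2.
Σ |<v, e_j>|^2 = 19/2; ||v||^2 = 13; deficit = 7/2

Write each e_j = u_j / sqrt(<u_j, u_j>) where u_j is the displayed integer vector. Then <v, e_j> = <v, u_j> / sqrt(<u_j, u_j>), so |<v, e_j>|^2 = <v, u_j>^2 / <u_j, u_j>.
Coefficients: <v, e_1> = 5/sqrt(3), <v, e_2> = 7/sqrt(42).
Square and sum: Σ |<v, e_j>|^2 = 19/2.
Compute ||v||^2 = v·v = 13.
Deficit = 13 − 19/2 = 7/2 ≥ 0, confirming Bessel's inequality. (The deficit equals ||v − Σ <v,e_j> e_j||^2, the squared distance from v to span{e_j}.)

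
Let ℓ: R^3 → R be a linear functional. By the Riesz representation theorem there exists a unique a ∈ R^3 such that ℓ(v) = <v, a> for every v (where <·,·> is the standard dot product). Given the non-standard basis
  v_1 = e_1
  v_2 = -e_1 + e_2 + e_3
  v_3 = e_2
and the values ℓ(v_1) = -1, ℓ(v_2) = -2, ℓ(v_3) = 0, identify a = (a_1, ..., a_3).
a = (-1, 0, -3)

Write a = (a_1, ..., a_3) in the standard basis. For each basis vector v_i, ℓ(v_i) = <v_i, a> is a linear equation in the a_j's. Collect the n equations into a matrix system V a = ℓ, where row i of V is v_i (expressed in the standard basis). Since V is invertible (lower-triangular with 1s on the diagonal, up to permutation), solve by back-substitution:
  V =
[[1, 0, 0],
 [-1, 1, 1],
 [0, 1, 0]]
  V a = (-1, -2, 0)
Solving gives a = (-1, 0, -3).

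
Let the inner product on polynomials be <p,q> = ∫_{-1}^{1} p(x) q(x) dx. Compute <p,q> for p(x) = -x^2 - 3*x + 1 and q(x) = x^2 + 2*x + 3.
<p,q> = 4/15

Expand the product: p(x)·q(x) = -x^4 - 5*x^3 - 8*x^2 - 7*x + 3.
∫_{-1}^{1} of each monomial x^k gives [2/(k+1) if k even, 0 if k odd]. Integrating term-by-term (or equivalently evaluating the antiderivative F(x) = -x^5/5 - 5*x^4/4 - 8*x^3/3 - 7*x^2/2 + 3*x at the endpoints):
  F(1) − F(−1) = -277/60 − (-293/60) = 4/15.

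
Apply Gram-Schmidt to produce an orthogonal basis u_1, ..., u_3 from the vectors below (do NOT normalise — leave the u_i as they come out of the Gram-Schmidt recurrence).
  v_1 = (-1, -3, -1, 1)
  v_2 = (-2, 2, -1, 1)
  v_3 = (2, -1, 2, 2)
Orthogonal basis:
  u_1 = (-1, -3, -1, 1)
  u_2 = (-13/6, 3/2, -7/6, 7/6)
  u_3 = (45/58, 9/58, 40/29, 76/29)

Apply the Gram-Schmidt recurrence
  u_1 = v_1
  u_i = v_i − Σ_{j<i} ((v_i · u_j) / (u_j · u_j)) · u_j.

Step by step this gives:
  u_1 = (-1, -3, -1, 1)
  u_2 = (-13/6, 3/2, -7/6, 7/6)
  u_3 = (45/58, 9/58, 40/29, 76/29)

Orthogonality check:
  u_2 · u_1 = 0 (should be 0)
  u_3 · u_1 = 0 (should be 0)
  u_3 · u_2 = 0 (should be 0)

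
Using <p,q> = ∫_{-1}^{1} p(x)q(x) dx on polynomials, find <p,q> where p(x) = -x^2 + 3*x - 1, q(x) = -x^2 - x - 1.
<p,q> = 26/15

Expand the product: p(x)·q(x) = x^4 - 2*x^3 - x^2 - 2*x + 1.
∫_{-1}^{1} of each monomial x^k gives [2/(k+1) if k even, 0 if k odd]. Integrating term-by-term (or equivalently evaluating the antiderivative F(x) = x^5/5 - x^4/2 - x^3/3 - x^2 + x at the endpoints):
  F(1) − F(−1) = -19/30 − (-71/30) = 26/15.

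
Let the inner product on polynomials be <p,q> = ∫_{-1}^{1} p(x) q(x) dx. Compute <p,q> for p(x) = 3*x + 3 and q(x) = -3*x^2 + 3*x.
<p,q> = 0

Expand the product: p(x)·q(x) = -9*x^3 + 9*x.
∫_{-1}^{1} of each monomial x^k gives [2/(k+1) if k even, 0 if k odd]. Integrating term-by-term (or equivalently evaluating the antiderivative F(x) = -9*x^4/4 + 9*x^2/2 at the endpoints):
  F(1) − F(−1) = 9/4 − (9/4) = 0.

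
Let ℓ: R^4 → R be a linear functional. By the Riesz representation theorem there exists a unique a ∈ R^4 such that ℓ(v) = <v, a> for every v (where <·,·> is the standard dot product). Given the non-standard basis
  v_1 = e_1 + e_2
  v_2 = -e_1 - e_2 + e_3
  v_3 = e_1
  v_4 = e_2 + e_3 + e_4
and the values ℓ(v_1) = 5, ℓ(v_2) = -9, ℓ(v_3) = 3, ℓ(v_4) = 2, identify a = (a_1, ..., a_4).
a = (3, 2, -4, 4)

Write a = (a_1, ..., a_4) in the standard basis. For each basis vector v_i, ℓ(v_i) = <v_i, a> is a linear equation in the a_j's. Collect the n equations into a matrix system V a = ℓ, where row i of V is v_i (expressed in the standard basis). Since V is invertible (lower-triangular with 1s on the diagonal, up to permutation), solve by back-substitution:
  V =
[[1, 1, 0, 0],
 [-1, -1, 1, 0],
 [1, 0, 0, 0],
 [0, 1, 1, 1]]
  V a = (5, -9, 3, 2)
Solving gives a = (3, 2, -4, 4).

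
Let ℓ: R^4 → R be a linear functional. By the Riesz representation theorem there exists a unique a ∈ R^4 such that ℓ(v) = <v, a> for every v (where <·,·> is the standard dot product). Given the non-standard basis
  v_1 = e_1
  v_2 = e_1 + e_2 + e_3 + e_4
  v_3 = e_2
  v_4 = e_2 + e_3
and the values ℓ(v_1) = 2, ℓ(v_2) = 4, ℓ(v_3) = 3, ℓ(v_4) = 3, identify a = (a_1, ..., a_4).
a = (2, 3, 0, -1)

Write a = (a_1, ..., a_4) in the standard basis. For each basis vector v_i, ℓ(v_i) = <v_i, a> is a linear equation in the a_j's. Collect the n equations into a matrix system V a = ℓ, where row i of V is v_i (expressed in the standard basis). Since V is invertible (lower-triangular with 1s on the diagonal, up to permutation), solve by back-substitution:
  V =
[[1, 0, 0, 0],
 [1, 1, 1, 1],
 [0, 1, 0, 0],
 [0, 1, 1, 0]]
  V a = (2, 4, 3, 3)
Solving gives a = (2, 3, 0, -1).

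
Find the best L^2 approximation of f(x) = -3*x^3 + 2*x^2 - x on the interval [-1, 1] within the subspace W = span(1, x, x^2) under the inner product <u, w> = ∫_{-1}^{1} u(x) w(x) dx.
g(x) = 2*x^2 - 14*x/5

The best approximation g ∈ W is the orthogonal projection of f onto W. Writing g = a_0 + a_1 x + a_2 x^2, the coefficients solve the normal equations G · a = b where
  G_{ij} = <φ_i, φ_j> and b_i = <f, φ_i>, with φ_0 = 1, φ_1 = x, φ_2 = x^2.
G =
  [2, 0, 2/3]
  [0, 2/3, 0]
  [2/3, 0, 2/5],
b = (4/3, -28/15, 4/5).
Solving gives a_0 = 0, a_1 = -14/5, a_2 = 2, so
  g(x) = 2*x^2 - 14*x/5.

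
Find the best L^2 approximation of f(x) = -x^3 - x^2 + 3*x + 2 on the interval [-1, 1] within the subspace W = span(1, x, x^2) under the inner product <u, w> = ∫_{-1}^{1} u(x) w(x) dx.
g(x) = -x^2 + 12*x/5 + 2

The best approximation g ∈ W is the orthogonal projection of f onto W. Writing g = a_0 + a_1 x + a_2 x^2, the coefficients solve the normal equations G · a = b where
  G_{ij} = <φ_i, φ_j> and b_i = <f, φ_i>, with φ_0 = 1, φ_1 = x, φ_2 = x^2.
G =
  [2, 0, 2/3]
  [0, 2/3, 0]
  [2/3, 0, 2/5],
b = (10/3, 8/5, 14/15).
Solving gives a_0 = 2, a_1 = 12/5, a_2 = -1, so
  g(x) = -x^2 + 12*x/5 + 2.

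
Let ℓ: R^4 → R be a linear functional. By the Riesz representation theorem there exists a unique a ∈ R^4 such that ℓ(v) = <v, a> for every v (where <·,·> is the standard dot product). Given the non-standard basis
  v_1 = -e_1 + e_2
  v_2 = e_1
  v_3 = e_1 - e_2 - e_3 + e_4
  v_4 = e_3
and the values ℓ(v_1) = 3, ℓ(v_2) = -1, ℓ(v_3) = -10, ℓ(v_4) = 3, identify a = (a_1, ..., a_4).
a = (-1, 2, 3, -4)

Write a = (a_1, ..., a_4) in the standard basis. For each basis vector v_i, ℓ(v_i) = <v_i, a> is a linear equation in the a_j's. Collect the n equations into a matrix system V a = ℓ, where row i of V is v_i (expressed in the standard basis). Since V is invertible (lower-triangular with 1s on the diagonal, up to permutation), solve by back-substitution:
  V =
[[-1, 1, 0, 0],
 [1, 0, 0, 0],
 [1, -1, -1, 1],
 [0, 0, 1, 0]]
  V a = (3, -1, -10, 3)
Solving gives a = (-1, 2, 3, -4).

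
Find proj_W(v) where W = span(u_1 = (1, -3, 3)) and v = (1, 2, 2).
proj_W(v) = (1/19, -3/19, 3/19)

Set up U = [u_1 | ... | u_1] ∈ R^(3×1). The projector onto W = col(U) is P = U (U^T U)^(-1) U^T.
Compute U^T U =
  [19],
and U^T v = (1).
Solve U^T U · c = U^T v for the coefficients: c = (1/19). The projection is proj_W(v) = U c.
Check: (v - proj_W(v)) · u_1 = 0  (should be 0).
Result: proj_W(v) = (1/19, -3/19, 3/19).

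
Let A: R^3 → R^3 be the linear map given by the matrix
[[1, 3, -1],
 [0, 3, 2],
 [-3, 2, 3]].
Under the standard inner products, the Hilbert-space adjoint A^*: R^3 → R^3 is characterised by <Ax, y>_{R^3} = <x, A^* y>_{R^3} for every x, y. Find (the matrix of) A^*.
A^* = A^T =
[[1, 0, -3],
 [3, 3, 2],
 [-1, 2, 3]]

For real matrices with standard dot products, the defining identity <Ax, y> = <x, A^* y> gives (Ax)^T y = x^T (A^*) y, i.e. x^T A^T y = x^T (A^*) y. Since this holds for all x, y, we must have A^* = A^T. Therefore
A^* =
[[1, 0, -3],
 [3, 3, 2],
 [-1, 2, 3]].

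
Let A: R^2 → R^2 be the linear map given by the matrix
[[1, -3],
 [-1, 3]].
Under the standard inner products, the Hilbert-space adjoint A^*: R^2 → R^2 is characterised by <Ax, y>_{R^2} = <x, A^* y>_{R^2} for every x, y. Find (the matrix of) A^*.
A^* = A^T =
[[1, -1],
 [-3, 3]]

For real matrices with standard dot products, the defining identity <Ax, y> = <x, A^* y> gives (Ax)^T y = x^T (A^*) y, i.e. x^T A^T y = x^T (A^*) y. Since this holds for all x, y, we must have A^* = A^T. Therefore
A^* =
[[1, -1],
 [-3, 3]].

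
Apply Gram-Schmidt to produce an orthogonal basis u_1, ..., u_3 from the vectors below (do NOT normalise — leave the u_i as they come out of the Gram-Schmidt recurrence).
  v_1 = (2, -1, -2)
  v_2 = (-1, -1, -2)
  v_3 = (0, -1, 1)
Orthogonal basis:
  u_1 = (2, -1, -2)
  u_2 = (-5/3, -2/3, -4/3)
  u_3 = (0, -6/5, 3/5)

Apply the Gram-Schmidt recurrence
  u_1 = v_1
  u_i = v_i − Σ_{j<i} ((v_i · u_j) / (u_j · u_j)) · u_j.

Step by step this gives:
  u_1 = (2, -1, -2)
  u_2 = (-5/3, -2/3, -4/3)
  u_3 = (0, -6/5, 3/5)

Orthogonality check:
  u_2 · u_1 = 0 (should be 0)
  u_3 · u_1 = 0 (should be 0)
  u_3 · u_2 = 0 (should be 0)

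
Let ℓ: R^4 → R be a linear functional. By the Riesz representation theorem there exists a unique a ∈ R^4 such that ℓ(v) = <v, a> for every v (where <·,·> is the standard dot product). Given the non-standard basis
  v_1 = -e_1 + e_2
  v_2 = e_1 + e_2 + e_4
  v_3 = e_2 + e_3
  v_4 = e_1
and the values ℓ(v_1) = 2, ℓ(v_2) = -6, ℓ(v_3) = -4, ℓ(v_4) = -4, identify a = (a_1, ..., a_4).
a = (-4, -2, -2, 0)

Write a = (a_1, ..., a_4) in the standard basis. For each basis vector v_i, ℓ(v_i) = <v_i, a> is a linear equation in the a_j's. Collect the n equations into a matrix system V a = ℓ, where row i of V is v_i (expressed in the standard basis). Since V is invertible (lower-triangular with 1s on the diagonal, up to permutation), solve by back-substitution:
  V =
[[-1, 1, 0, 0],
 [1, 1, 0, 1],
 [0, 1, 1, 0],
 [1, 0, 0, 0]]
  V a = (2, -6, -4, -4)
Solving gives a = (-4, -2, -2, 0).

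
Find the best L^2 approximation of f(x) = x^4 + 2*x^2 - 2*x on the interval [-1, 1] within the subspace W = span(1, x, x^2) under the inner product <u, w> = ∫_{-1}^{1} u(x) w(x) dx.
g(x) = 20*x^2/7 - 2*x - 3/35

The best approximation g ∈ W is the orthogonal projection of f onto W. Writing g = a_0 + a_1 x + a_2 x^2, the coefficients solve the normal equations G · a = b where
  G_{ij} = <φ_i, φ_j> and b_i = <f, φ_i>, with φ_0 = 1, φ_1 = x, φ_2 = x^2.
G =
  [2, 0, 2/3]
  [0, 2/3, 0]
  [2/3, 0, 2/5],
b = (26/15, -4/3, 38/35).
Solving gives a_0 = -3/35, a_1 = -2, a_2 = 20/7, so
  g(x) = 20*x^2/7 - 2*x - 3/35.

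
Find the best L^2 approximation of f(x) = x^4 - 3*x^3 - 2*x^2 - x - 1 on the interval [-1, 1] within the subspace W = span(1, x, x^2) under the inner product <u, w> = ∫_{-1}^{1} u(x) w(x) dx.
g(x) = -8*x^2/7 - 14*x/5 - 38/35

The best approximation g ∈ W is the orthogonal projection of f onto W. Writing g = a_0 + a_1 x + a_2 x^2, the coefficients solve the normal equations G · a = b where
  G_{ij} = <φ_i, φ_j> and b_i = <f, φ_i>, with φ_0 = 1, φ_1 = x, φ_2 = x^2.
G =
  [2, 0, 2/3]
  [0, 2/3, 0]
  [2/3, 0, 2/5],
b = (-44/15, -28/15, -124/105).
Solving gives a_0 = -38/35, a_1 = -14/5, a_2 = -8/7, so
  g(x) = -8*x^2/7 - 14*x/5 - 38/35.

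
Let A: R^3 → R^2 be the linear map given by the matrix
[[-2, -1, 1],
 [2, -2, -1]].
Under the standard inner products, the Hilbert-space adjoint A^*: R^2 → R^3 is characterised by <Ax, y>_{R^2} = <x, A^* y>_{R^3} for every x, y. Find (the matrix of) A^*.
A^* = A^T =
[[-2, 2],
 [-1, -2],
 [1, -1]]

For real matrices with standard dot products, the defining identity <Ax, y> = <x, A^* y> gives (Ax)^T y = x^T (A^*) y, i.e. x^T A^T y = x^T (A^*) y. Since this holds for all x, y, we must have A^* = A^T. Therefore
A^* =
[[-2, 2],
 [-1, -2],
 [1, -1]].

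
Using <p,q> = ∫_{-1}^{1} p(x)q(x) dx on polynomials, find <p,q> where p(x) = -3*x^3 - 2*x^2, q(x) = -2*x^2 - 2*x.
<p,q> = 4

Expand the product: p(x)·q(x) = 6*x^5 + 10*x^4 + 4*x^3.
∫_{-1}^{1} of each monomial x^k gives [2/(k+1) if k even, 0 if k odd]. Integrating term-by-term (or equivalently evaluating the antiderivative F(x) = x^6 + 2*x^5 + x^4 at the endpoints):
  F(1) − F(−1) = 4 − (0) = 4.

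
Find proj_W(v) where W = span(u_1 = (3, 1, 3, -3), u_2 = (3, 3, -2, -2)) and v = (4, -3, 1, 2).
proj_W(v) = (27/146, -69/146, 111/73, -33/73)

Set up U = [u_1 | ... | u_2] ∈ R^(4×2). The projector onto W = col(U) is P = U (U^T U)^(-1) U^T.
Compute U^T U =
  [28, 12]
  [12, 26],
and U^T v = (6, -3).
Solve U^T U · c = U^T v for the coefficients: c = (24/73, -39/146). The projection is proj_W(v) = U c.
Check: (v - proj_W(v)) · u_1 = 0  (should be 0).
Check: (v - proj_W(v)) · u_2 = 0  (should be 0).
Result: proj_W(v) = (27/146, -69/146, 111/73, -33/73).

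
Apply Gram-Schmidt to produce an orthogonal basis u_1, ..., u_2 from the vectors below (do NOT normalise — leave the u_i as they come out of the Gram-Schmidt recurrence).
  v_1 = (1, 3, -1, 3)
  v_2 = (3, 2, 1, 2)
Orthogonal basis:
  u_1 = (1, 3, -1, 3)
  u_2 = (23/10, -1/10, 17/10, -1/10)

Apply the Gram-Schmidt recurrence
  u_1 = v_1
  u_i = v_i − Σ_{j<i} ((v_i · u_j) / (u_j · u_j)) · u_j.

Step by step this gives:
  u_1 = (1, 3, -1, 3)
  u_2 = (23/10, -1/10, 17/10, -1/10)

Orthogonality check:
  u_2 · u_1 = 0 (should be 0)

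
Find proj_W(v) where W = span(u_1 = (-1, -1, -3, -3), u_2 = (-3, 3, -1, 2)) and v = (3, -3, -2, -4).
proj_W(v) = (936/451, -1620/451, -600/451, -1878/451)

Set up U = [u_1 | ... | u_2] ∈ R^(4×2). The projector onto W = col(U) is P = U (U^T U)^(-1) U^T.
Compute U^T U =
  [20, -3]
  [-3, 23],
and U^T v = (18, -24).
Solve U^T U · c = U^T v for the coefficients: c = (342/451, -426/451). The projection is proj_W(v) = U c.
Check: (v - proj_W(v)) · u_1 = 0  (should be 0).
Check: (v - proj_W(v)) · u_2 = 0  (should be 0).
Result: proj_W(v) = (936/451, -1620/451, -600/451, -1878/451).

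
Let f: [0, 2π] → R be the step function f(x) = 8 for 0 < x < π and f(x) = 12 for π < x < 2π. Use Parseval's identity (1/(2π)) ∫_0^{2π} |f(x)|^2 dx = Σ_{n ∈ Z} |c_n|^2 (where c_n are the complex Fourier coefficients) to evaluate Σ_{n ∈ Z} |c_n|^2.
Σ |c_n|^2 = 104

Parseval equates the L^2 energy of f (normalised by 1/(2π)) with the ℓ^2 sum of its Fourier coefficients: (1/(2π)) ∫_0^{2π} |f|^2 = Σ |c_n|^2.
Compute the left side: (1/(2π)) [∫_0^π 8^2 dx + ∫_π^{2π} 12^2 dx] = (1/(2π)) · (64π + 144π) = (64 + 144)/2 = 104.
So Σ_{n ∈ Z} |c_n|^2 = 104.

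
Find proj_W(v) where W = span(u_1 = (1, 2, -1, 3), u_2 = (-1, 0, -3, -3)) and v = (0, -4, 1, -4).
proj_W(v) = (-81/59, -168/59, 93/59, -243/59)

Set up U = [u_1 | ... | u_2] ∈ R^(4×2). The projector onto W = col(U) is P = U (U^T U)^(-1) U^T.
Compute U^T U =
  [15, -7]
  [-7, 19],
and U^T v = (-21, 9).
Solve U^T U · c = U^T v for the coefficients: c = (-84/59, -3/59). The projection is proj_W(v) = U c.
Check: (v - proj_W(v)) · u_1 = 0  (should be 0).
Check: (v - proj_W(v)) · u_2 = 0  (should be 0).
Result: proj_W(v) = (-81/59, -168/59, 93/59, -243/59).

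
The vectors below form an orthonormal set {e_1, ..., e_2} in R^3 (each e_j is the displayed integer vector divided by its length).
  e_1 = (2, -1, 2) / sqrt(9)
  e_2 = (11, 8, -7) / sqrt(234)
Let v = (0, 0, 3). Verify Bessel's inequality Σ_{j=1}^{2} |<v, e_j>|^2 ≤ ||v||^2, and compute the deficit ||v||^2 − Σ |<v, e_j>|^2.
Σ |<v, e_j>|^2 = 153/26; ||v||^2 = 9; deficit = 81/26

Write each e_j = u_j / sqrt(<u_j, u_j>) where u_j is the displayed integer vector. Then <v, e_j> = <v, u_j> / sqrt(<u_j, u_j>), so |<v, e_j>|^2 = <v, u_j>^2 / <u_j, u_j>.
Coefficients: <v, e_1> = 6/sqrt(9), <v, e_2> = -21/sqrt(234).
Square and sum: Σ |<v, e_j>|^2 = 153/26.
Compute ||v||^2 = v·v = 9.
Deficit = 9 − 153/26 = 81/26 ≥ 0, confirming Bessel's inequality. (The deficit equals ||v − Σ <v,e_j> e_j||^2, the squared distance from v to span{e_j}.)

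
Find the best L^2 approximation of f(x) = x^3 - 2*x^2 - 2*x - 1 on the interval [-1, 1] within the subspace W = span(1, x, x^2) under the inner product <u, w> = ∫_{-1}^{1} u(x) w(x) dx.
g(x) = -2*x^2 - 7*x/5 - 1

The best approximation g ∈ W is the orthogonal projection of f onto W. Writing g = a_0 + a_1 x + a_2 x^2, the coefficients solve the normal equations G · a = b where
  G_{ij} = <φ_i, φ_j> and b_i = <f, φ_i>, with φ_0 = 1, φ_1 = x, φ_2 = x^2.
G =
  [2, 0, 2/3]
  [0, 2/3, 0]
  [2/3, 0, 2/5],
b = (-10/3, -14/15, -22/15).
Solving gives a_0 = -1, a_1 = -7/5, a_2 = -2, so
  g(x) = -2*x^2 - 7*x/5 - 1.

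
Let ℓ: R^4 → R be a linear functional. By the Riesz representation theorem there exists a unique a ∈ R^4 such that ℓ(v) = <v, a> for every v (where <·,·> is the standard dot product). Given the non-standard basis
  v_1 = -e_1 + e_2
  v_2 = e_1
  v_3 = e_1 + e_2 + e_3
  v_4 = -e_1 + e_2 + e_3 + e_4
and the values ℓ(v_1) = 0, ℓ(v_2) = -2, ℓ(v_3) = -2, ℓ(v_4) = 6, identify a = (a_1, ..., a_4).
a = (-2, -2, 2, 4)

Write a = (a_1, ..., a_4) in the standard basis. For each basis vector v_i, ℓ(v_i) = <v_i, a> is a linear equation in the a_j's. Collect the n equations into a matrix system V a = ℓ, where row i of V is v_i (expressed in the standard basis). Since V is invertible (lower-triangular with 1s on the diagonal, up to permutation), solve by back-substitution:
  V =
[[-1, 1, 0, 0],
 [1, 0, 0, 0],
 [1, 1, 1, 0],
 [-1, 1, 1, 1]]
  V a = (0, -2, -2, 6)
Solving gives a = (-2, -2, 2, 4).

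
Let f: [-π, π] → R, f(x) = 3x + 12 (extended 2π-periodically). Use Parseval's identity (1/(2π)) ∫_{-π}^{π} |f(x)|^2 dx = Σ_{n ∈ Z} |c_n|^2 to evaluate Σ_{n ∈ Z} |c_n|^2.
Σ |c_n|^2 = 3π^2 + 144

Expand and integrate term by term over [-π, π]:
  ∫ (3x)^2 dx = 9·(2π^3/3); ∫ 2·3·(12)·x dx = 0 (odd integrand); ∫ 12^2 dx = 144·2π.
So (1/(2π)) ∫_{-π}^{π} (3x + 12)^2 dx = 9π^2/3 + 144 = 3π^2 + 144.
Parseval ⇒ Σ |c_n|^2 = 3π^2 + 144.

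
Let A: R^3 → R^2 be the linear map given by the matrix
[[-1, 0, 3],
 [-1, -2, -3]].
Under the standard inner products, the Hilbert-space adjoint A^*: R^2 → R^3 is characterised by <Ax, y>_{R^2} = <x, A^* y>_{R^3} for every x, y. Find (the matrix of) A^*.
A^* = A^T =
[[-1, -1],
 [0, -2],
 [3, -3]]

For real matrices with standard dot products, the defining identity <Ax, y> = <x, A^* y> gives (Ax)^T y = x^T (A^*) y, i.e. x^T A^T y = x^T (A^*) y. Since this holds for all x, y, we must have A^* = A^T. Therefore
A^* =
[[-1, -1],
 [0, -2],
 [3, -3]].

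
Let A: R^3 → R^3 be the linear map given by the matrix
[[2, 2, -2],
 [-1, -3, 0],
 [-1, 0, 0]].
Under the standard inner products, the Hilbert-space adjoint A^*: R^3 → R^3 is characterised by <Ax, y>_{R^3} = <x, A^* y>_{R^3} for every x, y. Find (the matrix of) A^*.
A^* = A^T =
[[2, -1, -1],
 [2, -3, 0],
 [-2, 0, 0]]

For real matrices with standard dot products, the defining identity <Ax, y> = <x, A^* y> gives (Ax)^T y = x^T (A^*) y, i.e. x^T A^T y = x^T (A^*) y. Since this holds for all x, y, we must have A^* = A^T. Therefore
A^* =
[[2, -1, -1],
 [2, -3, 0],
 [-2, 0, 0]].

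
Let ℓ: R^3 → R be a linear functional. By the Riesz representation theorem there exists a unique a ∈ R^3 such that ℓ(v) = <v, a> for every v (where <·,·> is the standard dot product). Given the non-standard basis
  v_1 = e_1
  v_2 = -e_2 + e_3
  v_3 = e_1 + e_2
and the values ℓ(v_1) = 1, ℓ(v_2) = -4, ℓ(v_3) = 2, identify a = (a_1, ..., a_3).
a = (1, 1, -3)

Write a = (a_1, ..., a_3) in the standard basis. For each basis vector v_i, ℓ(v_i) = <v_i, a> is a linear equation in the a_j's. Collect the n equations into a matrix system V a = ℓ, where row i of V is v_i (expressed in the standard basis). Since V is invertible (lower-triangular with 1s on the diagonal, up to permutation), solve by back-substitution:
  V =
[[1, 0, 0],
 [0, -1, 1],
 [1, 1, 0]]
  V a = (1, -4, 2)
Solving gives a = (1, 1, -3).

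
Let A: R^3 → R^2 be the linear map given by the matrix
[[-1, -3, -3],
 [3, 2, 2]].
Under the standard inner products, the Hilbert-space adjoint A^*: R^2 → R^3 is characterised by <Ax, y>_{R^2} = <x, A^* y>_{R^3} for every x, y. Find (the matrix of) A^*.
A^* = A^T =
[[-1, 3],
 [-3, 2],
 [-3, 2]]

For real matrices with standard dot products, the defining identity <Ax, y> = <x, A^* y> gives (Ax)^T y = x^T (A^*) y, i.e. x^T A^T y = x^T (A^*) y. Since this holds for all x, y, we must have A^* = A^T. Therefore
A^* =
[[-1, 3],
 [-3, 2],
 [-3, 2]].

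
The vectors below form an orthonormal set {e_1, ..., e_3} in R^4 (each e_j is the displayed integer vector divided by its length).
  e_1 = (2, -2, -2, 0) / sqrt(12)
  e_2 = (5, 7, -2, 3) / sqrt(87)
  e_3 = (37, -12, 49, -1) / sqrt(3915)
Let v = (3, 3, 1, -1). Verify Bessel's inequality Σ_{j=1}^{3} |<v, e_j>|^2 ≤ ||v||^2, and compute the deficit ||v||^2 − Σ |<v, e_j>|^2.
Σ |<v, e_j>|^2 = 415/27; ||v||^2 = 20; deficit = 125/27

Write each e_j = u_j / sqrt(<u_j, u_j>) where u_j is the displayed integer vector. Then <v, e_j> = <v, u_j> / sqrt(<u_j, u_j>), so |<v, e_j>|^2 = <v, u_j>^2 / <u_j, u_j>.
Coefficients: <v, e_1> = -2/sqrt(12), <v, e_2> = 31/sqrt(87), <v, e_3> = 125/sqrt(3915).
Square and sum: Σ |<v, e_j>|^2 = 415/27.
Compute ||v||^2 = v·v = 20.
Deficit = 20 − 415/27 = 125/27 ≥ 0, confirming Bessel's inequality. (The deficit equals ||v − Σ <v,e_j> e_j||^2, the squared distance from v to span{e_j}.)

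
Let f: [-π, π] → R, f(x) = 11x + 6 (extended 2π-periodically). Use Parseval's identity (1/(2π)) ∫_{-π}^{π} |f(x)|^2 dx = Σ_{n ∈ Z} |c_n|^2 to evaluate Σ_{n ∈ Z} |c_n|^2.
Σ |c_n|^2 = 121π^2/3 + 36

Expand and integrate term by term over [-π, π]:
  ∫ (11x)^2 dx = 121·(2π^3/3); ∫ 2·11·(6)·x dx = 0 (odd integrand); ∫ 6^2 dx = 36·2π.
So (1/(2π)) ∫_{-π}^{π} (11x + 6)^2 dx = 121π^2/3 + 36 = 121π^2/3 + 36.
Parseval ⇒ Σ |c_n|^2 = 121π^2/3 + 36.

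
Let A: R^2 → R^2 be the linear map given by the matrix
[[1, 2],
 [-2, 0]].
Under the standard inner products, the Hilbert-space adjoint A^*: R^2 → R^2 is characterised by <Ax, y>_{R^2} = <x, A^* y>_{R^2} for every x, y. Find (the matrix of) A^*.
A^* = A^T =
[[1, -2],
 [2, 0]]

For real matrices with standard dot products, the defining identity <Ax, y> = <x, A^* y> gives (Ax)^T y = x^T (A^*) y, i.e. x^T A^T y = x^T (A^*) y. Since this holds for all x, y, we must have A^* = A^T. Therefore
A^* =
[[1, -2],
 [2, 0]].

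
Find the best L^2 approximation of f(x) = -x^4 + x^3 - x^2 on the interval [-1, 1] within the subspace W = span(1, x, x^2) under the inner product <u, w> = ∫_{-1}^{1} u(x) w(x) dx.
g(x) = -13*x^2/7 + 3*x/5 + 3/35

The best approximation g ∈ W is the orthogonal projection of f onto W. Writing g = a_0 + a_1 x + a_2 x^2, the coefficients solve the normal equations G · a = b where
  G_{ij} = <φ_i, φ_j> and b_i = <f, φ_i>, with φ_0 = 1, φ_1 = x, φ_2 = x^2.
G =
  [2, 0, 2/3]
  [0, 2/3, 0]
  [2/3, 0, 2/5],
b = (-16/15, 2/5, -24/35).
Solving gives a_0 = 3/35, a_1 = 3/5, a_2 = -13/7, so
  g(x) = -13*x^2/7 + 3*x/5 + 3/35.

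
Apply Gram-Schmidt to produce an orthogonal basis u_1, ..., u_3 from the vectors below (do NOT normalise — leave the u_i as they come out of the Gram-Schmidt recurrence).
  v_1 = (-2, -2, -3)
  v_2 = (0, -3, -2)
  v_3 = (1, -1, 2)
Orthogonal basis:
  u_1 = (-2, -2, -3)
  u_2 = (24/17, -27/17, 2/17)
  u_3 = (-5/7, -4/7, 6/7)

Apply the Gram-Schmidt recurrence
  u_1 = v_1
  u_i = v_i − Σ_{j<i} ((v_i · u_j) / (u_j · u_j)) · u_j.

Step by step this gives:
  u_1 = (-2, -2, -3)
  u_2 = (24/17, -27/17, 2/17)
  u_3 = (-5/7, -4/7, 6/7)

Orthogonality check:
  u_2 · u_1 = 0 (should be 0)
  u_3 · u_1 = 0 (should be 0)
  u_3 · u_2 = 0 (should be 0)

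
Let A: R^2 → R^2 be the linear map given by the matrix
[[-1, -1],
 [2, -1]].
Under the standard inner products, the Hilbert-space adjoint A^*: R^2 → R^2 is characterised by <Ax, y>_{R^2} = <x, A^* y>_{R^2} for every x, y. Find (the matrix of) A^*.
A^* = A^T =
[[-1, 2],
 [-1, -1]]

For real matrices with standard dot products, the defining identity <Ax, y> = <x, A^* y> gives (Ax)^T y = x^T (A^*) y, i.e. x^T A^T y = x^T (A^*) y. Since this holds for all x, y, we must have A^* = A^T. Therefore
A^* =
[[-1, 2],
 [-1, -1]].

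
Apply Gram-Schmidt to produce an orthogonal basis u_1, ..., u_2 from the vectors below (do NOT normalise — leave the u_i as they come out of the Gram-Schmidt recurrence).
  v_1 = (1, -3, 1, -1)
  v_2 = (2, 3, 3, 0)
Orthogonal basis:
  u_1 = (1, -3, 1, -1)
  u_2 = (7/3, 2, 10/3, -1/3)

Apply the Gram-Schmidt recurrence
  u_1 = v_1
  u_i = v_i − Σ_{j<i} ((v_i · u_j) / (u_j · u_j)) · u_j.

Step by step this gives:
  u_1 = (1, -3, 1, -1)
  u_2 = (7/3, 2, 10/3, -1/3)

Orthogonality check:
  u_2 · u_1 = 0 (should be 0)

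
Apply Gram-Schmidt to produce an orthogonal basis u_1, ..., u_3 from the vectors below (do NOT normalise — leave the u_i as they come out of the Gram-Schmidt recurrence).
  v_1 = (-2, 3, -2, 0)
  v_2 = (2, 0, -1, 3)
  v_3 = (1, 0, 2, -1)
Orthogonal basis:
  u_1 = (-2, 3, -2, 0)
  u_2 = (30/17, 6/17, -21/17, 3)
  u_3 = (10/13, 15/13, 25/26, -5/26)

Apply the Gram-Schmidt recurrence
  u_1 = v_1
  u_i = v_i − Σ_{j<i} ((v_i · u_j) / (u_j · u_j)) · u_j.

Step by step this gives:
  u_1 = (-2, 3, -2, 0)
  u_2 = (30/17, 6/17, -21/17, 3)
  u_3 = (10/13, 15/13, 25/26, -5/26)

Orthogonality check:
  u_2 · u_1 = 0 (should be 0)
  u_3 · u_1 = 0 (should be 0)
  u_3 · u_2 = 0 (should be 0)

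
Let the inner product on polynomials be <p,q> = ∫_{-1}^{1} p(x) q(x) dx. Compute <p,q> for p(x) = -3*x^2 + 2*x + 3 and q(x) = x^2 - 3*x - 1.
<p,q> = -36/5

Expand the product: p(x)·q(x) = -3*x^4 + 11*x^3 - 11*x - 3.
∫_{-1}^{1} of each monomial x^k gives [2/(k+1) if k even, 0 if k odd]. Integrating term-by-term (or equivalently evaluating the antiderivative F(x) = -3*x^5/5 + 11*x^4/4 - 11*x^2/2 - 3*x at the endpoints):
  F(1) − F(−1) = -127/20 − (17/20) = -36/5.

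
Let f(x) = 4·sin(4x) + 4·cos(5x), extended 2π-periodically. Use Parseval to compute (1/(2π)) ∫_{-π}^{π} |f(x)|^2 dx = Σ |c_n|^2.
Σ |c_n|^2 = 16

Expand |f|^2 and use orthogonality of {sin(nx), cos(mx)} on [-π, π]:
  ∫_{-π}^{π} sin(nx)^2 dx = π, ∫ cos(mx)^2 dx = π, and cross terms integrate to 0.
So ∫_{-π}^{π} f(x)^2 dx = 4^2 · π + 4^2 · π = (16 + 16)π.
Divide by 2π: (16 + 16)/2 = 16.
By Parseval, this equals Σ |c_n|^2.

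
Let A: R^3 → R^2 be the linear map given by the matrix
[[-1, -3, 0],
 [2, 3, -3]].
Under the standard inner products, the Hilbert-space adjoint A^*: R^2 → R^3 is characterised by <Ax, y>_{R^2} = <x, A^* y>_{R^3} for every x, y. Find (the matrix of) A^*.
A^* = A^T =
[[-1, 2],
 [-3, 3],
 [0, -3]]

For real matrices with standard dot products, the defining identity <Ax, y> = <x, A^* y> gives (Ax)^T y = x^T (A^*) y, i.e. x^T A^T y = x^T (A^*) y. Since this holds for all x, y, we must have A^* = A^T. Therefore
A^* =
[[-1, 2],
 [-3, 3],
 [0, -3]].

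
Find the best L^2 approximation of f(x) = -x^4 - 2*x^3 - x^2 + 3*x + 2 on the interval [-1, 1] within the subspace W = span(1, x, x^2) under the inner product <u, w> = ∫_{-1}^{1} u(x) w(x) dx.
g(x) = -13*x^2/7 + 9*x/5 + 73/35

The best approximation g ∈ W is the orthogonal projection of f onto W. Writing g = a_0 + a_1 x + a_2 x^2, the coefficients solve the normal equations G · a = b where
  G_{ij} = <φ_i, φ_j> and b_i = <f, φ_i>, with φ_0 = 1, φ_1 = x, φ_2 = x^2.
G =
  [2, 0, 2/3]
  [0, 2/3, 0]
  [2/3, 0, 2/5],
b = (44/15, 6/5, 68/105).
Solving gives a_0 = 73/35, a_1 = 9/5, a_2 = -13/7, so
  g(x) = -13*x^2/7 + 9*x/5 + 73/35.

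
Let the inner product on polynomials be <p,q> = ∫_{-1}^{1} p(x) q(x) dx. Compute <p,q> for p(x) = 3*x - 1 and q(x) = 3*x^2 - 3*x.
<p,q> = -8

Expand the product: p(x)·q(x) = 9*x^3 - 12*x^2 + 3*x.
∫_{-1}^{1} of each monomial x^k gives [2/(k+1) if k even, 0 if k odd]. Integrating term-by-term (or equivalently evaluating the antiderivative F(x) = 9*x^4/4 - 4*x^3 + 3*x^2/2 at the endpoints):
  F(1) − F(−1) = -1/4 − (31/4) = -8.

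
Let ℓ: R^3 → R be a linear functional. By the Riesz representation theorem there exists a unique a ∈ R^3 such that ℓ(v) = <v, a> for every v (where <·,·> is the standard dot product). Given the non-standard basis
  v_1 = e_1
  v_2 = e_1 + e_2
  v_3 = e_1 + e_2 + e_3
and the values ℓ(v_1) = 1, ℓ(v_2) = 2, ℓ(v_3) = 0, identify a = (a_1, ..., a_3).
a = (1, 1, -2)

Write a = (a_1, ..., a_3) in the standard basis. For each basis vector v_i, ℓ(v_i) = <v_i, a> is a linear equation in the a_j's. Collect the n equations into a matrix system V a = ℓ, where row i of V is v_i (expressed in the standard basis). Since V is invertible (lower-triangular with 1s on the diagonal, up to permutation), solve by back-substitution:
  V =
[[1, 0, 0],
 [1, 1, 0],
 [1, 1, 1]]
  V a = (1, 2, 0)
Solving gives a = (1, 1, -2).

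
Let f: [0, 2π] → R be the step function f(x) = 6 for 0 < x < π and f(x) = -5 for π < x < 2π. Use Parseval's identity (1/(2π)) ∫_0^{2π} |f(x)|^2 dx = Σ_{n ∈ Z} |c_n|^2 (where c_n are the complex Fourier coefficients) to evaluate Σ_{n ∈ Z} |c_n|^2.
Σ |c_n|^2 = 61/2

Parseval equates the L^2 energy of f (normalised by 1/(2π)) with the ℓ^2 sum of its Fourier coefficients: (1/(2π)) ∫_0^{2π} |f|^2 = Σ |c_n|^2.
Compute the left side: (1/(2π)) [∫_0^π 6^2 dx + ∫_π^{2π} (-5)^2 dx] = (1/(2π)) · (36π + 25π) = (36 + 25)/2 = 61/2.
So Σ_{n ∈ Z} |c_n|^2 = 61/2.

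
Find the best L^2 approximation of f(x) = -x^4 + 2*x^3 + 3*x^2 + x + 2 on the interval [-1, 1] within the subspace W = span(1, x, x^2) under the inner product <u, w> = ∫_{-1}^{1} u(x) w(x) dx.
g(x) = 15*x^2/7 + 11*x/5 + 73/35

The best approximation g ∈ W is the orthogonal projection of f onto W. Writing g = a_0 + a_1 x + a_2 x^2, the coefficients solve the normal equations G · a = b where
  G_{ij} = <φ_i, φ_j> and b_i = <f, φ_i>, with φ_0 = 1, φ_1 = x, φ_2 = x^2.
G =
  [2, 0, 2/3]
  [0, 2/3, 0]
  [2/3, 0, 2/5],
b = (28/5, 22/15, 236/105).
Solving gives a_0 = 73/35, a_1 = 11/5, a_2 = 15/7, so
  g(x) = 15*x^2/7 + 11*x/5 + 73/35.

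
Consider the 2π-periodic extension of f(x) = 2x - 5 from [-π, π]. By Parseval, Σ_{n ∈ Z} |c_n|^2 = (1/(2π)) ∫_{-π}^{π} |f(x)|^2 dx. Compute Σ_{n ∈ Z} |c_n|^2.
Σ |c_n|^2 = 4π^2/3 + 25

Expand and integrate term by term over [-π, π]:
  ∫ (2x)^2 dx = 4·(2π^3/3); ∫ 2·2·(-5)·x dx = 0 (odd integrand); ∫ (-5)^2 dx = 25·2π.
So (1/(2π)) ∫_{-π}^{π} (2x - 5)^2 dx = 4π^2/3 + 25 = 4π^2/3 + 25.
Parseval ⇒ Σ |c_n|^2 = 4π^2/3 + 25.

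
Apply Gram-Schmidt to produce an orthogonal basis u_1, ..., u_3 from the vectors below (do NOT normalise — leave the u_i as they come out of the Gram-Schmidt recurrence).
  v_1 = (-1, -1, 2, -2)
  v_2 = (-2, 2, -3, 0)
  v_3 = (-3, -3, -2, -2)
Orthogonal basis:
  u_1 = (-1, -1, 2, -2)
  u_2 = (-13/5, 7/5, -9/5, -6/5)
  u_3 = (-36/67, -228/67, -128/67, 4/67)

Apply the Gram-Schmidt recurrence
  u_1 = v_1
  u_i = v_i − Σ_{j<i} ((v_i · u_j) / (u_j · u_j)) · u_j.

Step by step this gives:
  u_1 = (-1, -1, 2, -2)
  u_2 = (-13/5, 7/5, -9/5, -6/5)
  u_3 = (-36/67, -228/67, -128/67, 4/67)

Orthogonality check:
  u_2 · u_1 = 0 (should be 0)
  u_3 · u_1 = 0 (should be 0)
  u_3 · u_2 = 0 (should be 0)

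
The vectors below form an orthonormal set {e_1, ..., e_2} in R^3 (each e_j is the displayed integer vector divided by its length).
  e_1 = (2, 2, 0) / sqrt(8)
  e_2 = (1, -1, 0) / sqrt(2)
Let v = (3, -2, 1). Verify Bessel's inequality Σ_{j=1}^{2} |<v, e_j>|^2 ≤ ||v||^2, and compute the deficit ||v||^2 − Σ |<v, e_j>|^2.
Σ |<v, e_j>|^2 = 13; ||v||^2 = 14; deficit = 1

Write each e_j = u_j / sqrt(<u_j, u_j>) where u_j is the displayed integer vector. Then <v, e_j> = <v, u_j> / sqrt(<u_j, u_j>), so |<v, e_j>|^2 = <v, u_j>^2 / <u_j, u_j>.
Coefficients: <v, e_1> = 2/sqrt(8), <v, e_2> = 5/sqrt(2).
Square and sum: Σ |<v, e_j>|^2 = 13.
Compute ||v||^2 = v·v = 14.
Deficit = 14 − 13 = 1 ≥ 0, confirming Bessel's inequality. (The deficit equals ||v − Σ <v,e_j> e_j||^2, the squared distance from v to span{e_j}.)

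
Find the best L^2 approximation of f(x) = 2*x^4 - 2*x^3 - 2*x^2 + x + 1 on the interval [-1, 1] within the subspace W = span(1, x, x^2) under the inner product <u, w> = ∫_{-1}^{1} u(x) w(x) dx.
g(x) = -2*x^2/7 - x/5 + 29/35

The best approximation g ∈ W is the orthogonal projection of f onto W. Writing g = a_0 + a_1 x + a_2 x^2, the coefficients solve the normal equations G · a = b where
  G_{ij} = <φ_i, φ_j> and b_i = <f, φ_i>, with φ_0 = 1, φ_1 = x, φ_2 = x^2.
G =
  [2, 0, 2/3]
  [0, 2/3, 0]
  [2/3, 0, 2/5],
b = (22/15, -2/15, 46/105).
Solving gives a_0 = 29/35, a_1 = -1/5, a_2 = -2/7, so
  g(x) = -2*x^2/7 - x/5 + 29/35.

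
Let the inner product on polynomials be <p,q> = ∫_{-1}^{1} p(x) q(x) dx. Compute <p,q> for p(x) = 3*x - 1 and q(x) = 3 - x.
<p,q> = -8

Expand the product: p(x)·q(x) = -3*x^2 + 10*x - 3.
∫_{-1}^{1} of each monomial x^k gives [2/(k+1) if k even, 0 if k odd]. Integrating term-by-term (or equivalently evaluating the antiderivative F(x) = -x^3 + 5*x^2 - 3*x at the endpoints):
  F(1) − F(−1) = 1 − (9) = -8.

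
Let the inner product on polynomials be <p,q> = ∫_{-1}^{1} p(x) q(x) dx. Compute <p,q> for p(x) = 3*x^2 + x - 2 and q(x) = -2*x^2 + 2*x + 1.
<p,q> = -2/5

Expand the product: p(x)·q(x) = -6*x^4 + 4*x^3 + 9*x^2 - 3*x - 2.
∫_{-1}^{1} of each monomial x^k gives [2/(k+1) if k even, 0 if k odd]. Integrating term-by-term (or equivalently evaluating the antiderivative F(x) = -6*x^5/5 + x^4 + 3*x^3 - 3*x^2/2 - 2*x at the endpoints):
  F(1) − F(−1) = -7/10 − (-3/10) = -2/5.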